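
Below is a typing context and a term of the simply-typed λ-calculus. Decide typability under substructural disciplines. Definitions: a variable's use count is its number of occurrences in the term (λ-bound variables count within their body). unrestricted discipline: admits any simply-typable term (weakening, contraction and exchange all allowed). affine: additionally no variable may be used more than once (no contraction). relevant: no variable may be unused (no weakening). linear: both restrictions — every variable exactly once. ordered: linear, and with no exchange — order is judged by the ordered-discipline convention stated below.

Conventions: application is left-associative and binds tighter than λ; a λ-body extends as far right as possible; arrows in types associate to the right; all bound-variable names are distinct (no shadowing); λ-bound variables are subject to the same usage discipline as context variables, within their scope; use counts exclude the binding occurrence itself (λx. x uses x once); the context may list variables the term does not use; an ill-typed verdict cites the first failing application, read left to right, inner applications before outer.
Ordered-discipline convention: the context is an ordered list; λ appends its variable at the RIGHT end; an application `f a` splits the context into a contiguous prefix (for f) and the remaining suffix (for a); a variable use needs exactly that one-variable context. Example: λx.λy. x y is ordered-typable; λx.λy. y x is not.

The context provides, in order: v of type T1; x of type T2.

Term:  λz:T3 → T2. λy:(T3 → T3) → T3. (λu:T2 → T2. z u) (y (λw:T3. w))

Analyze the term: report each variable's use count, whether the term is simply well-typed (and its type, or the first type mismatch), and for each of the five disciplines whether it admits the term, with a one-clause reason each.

use counts: v: 0, x: 0, z (λ-bound): 1, y (λ-bound): 1, u (λ-bound): 1, w (λ-bound): 1
left-to-right use order: z, u, y, w
typing: ill-typed: an application expects T3 but receives T2 → T2
ordered: ✗ — a type mismatch blocks all five
linear: ✗ — the type mismatch rejects it
affine: ✗ — not simply typable
relevant: ✗ — fails simple typing
unrestricted: ✗ — a type mismatch blocks all five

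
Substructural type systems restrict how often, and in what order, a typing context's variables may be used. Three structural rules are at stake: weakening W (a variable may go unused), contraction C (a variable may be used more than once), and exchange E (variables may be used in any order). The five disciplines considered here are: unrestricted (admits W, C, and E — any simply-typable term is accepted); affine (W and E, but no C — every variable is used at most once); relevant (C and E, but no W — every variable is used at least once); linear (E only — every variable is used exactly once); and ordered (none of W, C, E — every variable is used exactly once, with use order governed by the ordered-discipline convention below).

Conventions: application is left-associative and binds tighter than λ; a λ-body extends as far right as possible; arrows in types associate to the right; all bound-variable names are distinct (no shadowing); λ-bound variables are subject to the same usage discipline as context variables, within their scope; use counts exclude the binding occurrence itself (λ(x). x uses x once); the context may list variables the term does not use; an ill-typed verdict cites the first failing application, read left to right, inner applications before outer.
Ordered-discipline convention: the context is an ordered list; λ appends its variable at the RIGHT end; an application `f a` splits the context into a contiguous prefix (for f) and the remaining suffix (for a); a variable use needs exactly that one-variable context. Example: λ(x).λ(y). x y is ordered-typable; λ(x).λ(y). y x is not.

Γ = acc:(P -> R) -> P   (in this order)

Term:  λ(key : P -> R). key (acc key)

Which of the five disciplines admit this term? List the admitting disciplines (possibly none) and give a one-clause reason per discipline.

admitted in: relevant, unrestricted
usage: acc=1, key (λ-bound)=2
use order (left to right): key, acc, key
typing: the term checks, with type (P -> R) -> R
ordered: ✗, needs contraction — key ×2
linear: ✗, needs contraction — key ×2
affine: ✗, needs contraction — key ×2
relevant: ✓, acc, key: all used, weakening unneeded
unrestricted: ✓, simply typable at (P -> R) -> R; W, C, E all held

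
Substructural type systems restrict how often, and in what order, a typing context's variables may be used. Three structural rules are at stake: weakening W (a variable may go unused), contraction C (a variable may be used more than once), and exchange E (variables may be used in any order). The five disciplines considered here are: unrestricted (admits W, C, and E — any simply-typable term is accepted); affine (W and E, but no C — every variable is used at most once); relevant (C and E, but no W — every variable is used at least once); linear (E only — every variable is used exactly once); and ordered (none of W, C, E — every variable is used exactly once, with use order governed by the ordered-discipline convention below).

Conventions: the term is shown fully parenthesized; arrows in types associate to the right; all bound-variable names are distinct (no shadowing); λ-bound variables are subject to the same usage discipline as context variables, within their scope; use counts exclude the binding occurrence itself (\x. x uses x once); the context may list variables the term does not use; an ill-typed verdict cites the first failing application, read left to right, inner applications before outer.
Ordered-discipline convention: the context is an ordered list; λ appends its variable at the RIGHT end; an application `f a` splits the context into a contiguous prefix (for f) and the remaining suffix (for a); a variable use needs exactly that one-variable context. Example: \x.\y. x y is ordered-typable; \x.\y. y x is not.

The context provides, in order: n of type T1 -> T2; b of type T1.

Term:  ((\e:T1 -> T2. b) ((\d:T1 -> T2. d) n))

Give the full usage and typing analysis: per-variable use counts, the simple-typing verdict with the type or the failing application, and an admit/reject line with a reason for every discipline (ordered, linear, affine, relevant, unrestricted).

use counts: n: 1; b: 1; e [bound]: 0; d [bound]: 1
use order (left to right): b, d, n
typing: well-typed — term : T1
ordered: ✗ — unused: e — weakening required
linear: ✗ — unused: e — weakening required
affine: ✓ — none of n, b, e, d used more than once
relevant: ✗ — unused: e — weakening required
unrestricted: ✓ — type-checks (T1) and nothing is barred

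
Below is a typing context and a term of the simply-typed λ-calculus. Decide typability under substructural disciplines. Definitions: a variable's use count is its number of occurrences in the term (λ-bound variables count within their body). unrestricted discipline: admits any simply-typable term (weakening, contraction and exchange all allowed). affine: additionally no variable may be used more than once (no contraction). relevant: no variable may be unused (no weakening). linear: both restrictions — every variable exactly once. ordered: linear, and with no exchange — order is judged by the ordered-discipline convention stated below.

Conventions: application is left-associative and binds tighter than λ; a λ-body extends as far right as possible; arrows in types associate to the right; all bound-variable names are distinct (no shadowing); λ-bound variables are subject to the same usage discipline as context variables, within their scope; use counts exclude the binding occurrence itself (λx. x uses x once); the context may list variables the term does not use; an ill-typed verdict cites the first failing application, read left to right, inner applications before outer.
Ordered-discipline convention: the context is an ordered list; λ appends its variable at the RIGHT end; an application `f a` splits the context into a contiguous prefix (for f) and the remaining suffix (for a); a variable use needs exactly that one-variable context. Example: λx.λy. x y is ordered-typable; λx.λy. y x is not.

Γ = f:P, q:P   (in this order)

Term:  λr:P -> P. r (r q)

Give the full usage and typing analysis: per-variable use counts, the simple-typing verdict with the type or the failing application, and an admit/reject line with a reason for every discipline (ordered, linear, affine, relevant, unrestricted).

counts: f ×0, q ×1, r (λ-bound) ×2
uses in reading order: r, r, q
typing: well-typed — term : (P -> P) -> P
ordered ✗ (needs contraction — r ×2; f left unused)
linear ✗ (needs contraction — r ×2; f left unused)
affine ✗ (needs contraction — r ×2)
relevant ✗ (f left unused)
unrestricted ✓ (type-checks ((P -> P) -> P) and nothing is barred)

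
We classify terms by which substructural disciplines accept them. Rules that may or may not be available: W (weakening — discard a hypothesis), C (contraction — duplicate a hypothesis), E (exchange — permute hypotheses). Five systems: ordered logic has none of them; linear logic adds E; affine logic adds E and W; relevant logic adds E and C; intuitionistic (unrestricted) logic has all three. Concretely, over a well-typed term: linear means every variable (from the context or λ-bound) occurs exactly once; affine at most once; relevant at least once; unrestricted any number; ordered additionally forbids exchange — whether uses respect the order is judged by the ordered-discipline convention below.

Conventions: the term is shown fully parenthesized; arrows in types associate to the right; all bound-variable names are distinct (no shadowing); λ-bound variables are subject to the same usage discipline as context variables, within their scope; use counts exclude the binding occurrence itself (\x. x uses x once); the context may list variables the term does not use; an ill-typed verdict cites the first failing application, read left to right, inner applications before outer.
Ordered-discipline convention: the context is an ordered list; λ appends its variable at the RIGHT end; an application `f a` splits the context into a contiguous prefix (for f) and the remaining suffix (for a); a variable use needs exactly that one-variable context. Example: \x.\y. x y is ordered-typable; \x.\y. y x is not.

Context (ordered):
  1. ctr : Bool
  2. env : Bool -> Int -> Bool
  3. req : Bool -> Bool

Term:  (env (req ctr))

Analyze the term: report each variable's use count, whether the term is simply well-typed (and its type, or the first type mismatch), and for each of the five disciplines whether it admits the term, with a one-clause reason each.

counts: ctr=1; env=1; req=1
order of uses: env, req, ctr
typing: ✓ — Int -> Bool
ordered: ✗, use order env, req, ctr needs exchange
linear: ✓, exactly-once usage across ctr, env, req
affine: ✓, no duplicate uses among ctr, env, req
relevant: ✓, at least one use each (ctr, env, req)
unrestricted: ✓, type-checks (Int -> Bool) and nothing is barred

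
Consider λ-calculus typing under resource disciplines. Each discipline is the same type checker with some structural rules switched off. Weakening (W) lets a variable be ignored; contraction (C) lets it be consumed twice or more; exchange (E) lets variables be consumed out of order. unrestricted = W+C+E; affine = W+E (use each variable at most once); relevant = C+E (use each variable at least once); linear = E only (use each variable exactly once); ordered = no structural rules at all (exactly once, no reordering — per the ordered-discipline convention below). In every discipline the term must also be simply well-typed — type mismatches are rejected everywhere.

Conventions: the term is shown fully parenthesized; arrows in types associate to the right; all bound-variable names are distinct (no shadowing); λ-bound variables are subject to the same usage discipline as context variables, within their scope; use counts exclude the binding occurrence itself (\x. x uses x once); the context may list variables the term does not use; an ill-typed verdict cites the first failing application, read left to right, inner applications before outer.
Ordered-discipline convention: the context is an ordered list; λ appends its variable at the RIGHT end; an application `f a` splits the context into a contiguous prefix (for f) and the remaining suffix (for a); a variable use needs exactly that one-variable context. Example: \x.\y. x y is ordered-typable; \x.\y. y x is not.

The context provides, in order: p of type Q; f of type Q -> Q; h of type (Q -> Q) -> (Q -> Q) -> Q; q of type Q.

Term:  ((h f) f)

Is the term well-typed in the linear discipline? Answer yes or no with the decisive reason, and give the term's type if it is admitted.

no — needs contraction — f ×2; p, q never used (weakening)
counts: p: 0, f: 2, h: 1, q: 0
left-to-right use order: h, f, f
typing: well-typed — term : Q
per-discipline verdicts: ordered ✗; linear ✗; affine ✗; relevant ✗; unrestricted ✓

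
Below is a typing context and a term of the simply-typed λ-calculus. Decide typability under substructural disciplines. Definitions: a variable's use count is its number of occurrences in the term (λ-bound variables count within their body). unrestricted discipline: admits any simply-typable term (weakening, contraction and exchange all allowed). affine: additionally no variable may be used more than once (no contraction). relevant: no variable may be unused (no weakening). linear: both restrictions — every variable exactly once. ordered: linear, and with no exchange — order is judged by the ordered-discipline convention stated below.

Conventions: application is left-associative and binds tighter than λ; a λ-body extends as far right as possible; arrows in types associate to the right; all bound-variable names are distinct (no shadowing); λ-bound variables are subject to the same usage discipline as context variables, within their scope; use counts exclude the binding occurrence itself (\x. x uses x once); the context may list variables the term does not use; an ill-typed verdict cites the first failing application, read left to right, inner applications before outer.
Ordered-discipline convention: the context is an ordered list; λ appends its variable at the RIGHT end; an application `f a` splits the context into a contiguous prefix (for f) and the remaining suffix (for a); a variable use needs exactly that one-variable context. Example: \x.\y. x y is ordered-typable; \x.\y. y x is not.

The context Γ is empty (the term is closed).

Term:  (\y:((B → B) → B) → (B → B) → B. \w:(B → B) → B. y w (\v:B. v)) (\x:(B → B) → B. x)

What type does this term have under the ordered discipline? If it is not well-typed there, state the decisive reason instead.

term : ((B → B) → B) → B
use counts: y [bound]=1; w [bound]=1; v [bound]=1; x [bound]=1
left-to-right use order: y, w, v, x
typing: well-typed at ((B → B) → B) → B
summary: ordered ✓ · linear ✓ · affine ✓ · relevant ✓ · unrestricted ✓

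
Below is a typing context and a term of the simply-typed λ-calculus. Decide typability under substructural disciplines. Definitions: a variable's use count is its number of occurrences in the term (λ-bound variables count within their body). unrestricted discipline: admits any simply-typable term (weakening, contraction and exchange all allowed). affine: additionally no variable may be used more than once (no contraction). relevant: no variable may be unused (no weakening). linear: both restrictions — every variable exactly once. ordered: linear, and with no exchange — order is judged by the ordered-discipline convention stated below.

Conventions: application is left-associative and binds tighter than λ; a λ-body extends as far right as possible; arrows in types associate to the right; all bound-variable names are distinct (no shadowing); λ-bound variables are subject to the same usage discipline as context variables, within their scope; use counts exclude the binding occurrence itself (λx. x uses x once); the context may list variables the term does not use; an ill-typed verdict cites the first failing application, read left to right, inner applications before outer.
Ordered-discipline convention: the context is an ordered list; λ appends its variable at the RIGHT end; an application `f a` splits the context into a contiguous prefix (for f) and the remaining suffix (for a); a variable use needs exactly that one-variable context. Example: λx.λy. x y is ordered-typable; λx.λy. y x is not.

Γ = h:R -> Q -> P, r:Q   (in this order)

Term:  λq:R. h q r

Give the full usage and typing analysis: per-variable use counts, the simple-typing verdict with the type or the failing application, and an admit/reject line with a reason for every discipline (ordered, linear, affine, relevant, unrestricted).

use counts: h ×1, r ×1, q (λ-bound) ×1
order of uses: h, q, r
typing: well-typed — term : R -> P
ordered: ✗ — no contiguous prefix/suffix split fits h, q, r
linear: ✓ — exactly-once usage across h, r, q
affine: ✓ — h, r, q: no repeats, contraction unneeded
relevant: ✓ — none of h, r, q goes unused
unrestricted: ✓ — simply typable at R -> P; W, C, E all held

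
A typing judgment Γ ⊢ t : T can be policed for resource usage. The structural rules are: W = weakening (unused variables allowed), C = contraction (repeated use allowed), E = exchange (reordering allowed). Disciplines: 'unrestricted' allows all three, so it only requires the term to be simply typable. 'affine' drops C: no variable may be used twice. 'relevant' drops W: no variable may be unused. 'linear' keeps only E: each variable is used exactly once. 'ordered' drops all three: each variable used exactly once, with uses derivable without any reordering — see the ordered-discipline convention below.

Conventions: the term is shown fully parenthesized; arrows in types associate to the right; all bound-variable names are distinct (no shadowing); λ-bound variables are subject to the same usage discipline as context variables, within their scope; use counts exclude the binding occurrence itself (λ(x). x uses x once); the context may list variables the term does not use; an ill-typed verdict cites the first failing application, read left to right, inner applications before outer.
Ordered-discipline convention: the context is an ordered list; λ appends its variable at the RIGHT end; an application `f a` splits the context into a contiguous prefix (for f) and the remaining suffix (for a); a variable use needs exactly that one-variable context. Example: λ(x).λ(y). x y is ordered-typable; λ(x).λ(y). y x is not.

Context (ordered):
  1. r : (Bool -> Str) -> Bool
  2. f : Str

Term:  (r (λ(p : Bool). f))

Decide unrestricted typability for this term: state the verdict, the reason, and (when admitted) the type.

yes — simply typable at Bool; W, C, E all held; term : Bool
counts: r: 1×, f: 1×, p [bound]: 0×
use order (left to right): r, f
typing: well-typed — term : Bool
all disciplines: ordered ✗, linear ✗, affine ✓, relevant ✗, unrestricted ✓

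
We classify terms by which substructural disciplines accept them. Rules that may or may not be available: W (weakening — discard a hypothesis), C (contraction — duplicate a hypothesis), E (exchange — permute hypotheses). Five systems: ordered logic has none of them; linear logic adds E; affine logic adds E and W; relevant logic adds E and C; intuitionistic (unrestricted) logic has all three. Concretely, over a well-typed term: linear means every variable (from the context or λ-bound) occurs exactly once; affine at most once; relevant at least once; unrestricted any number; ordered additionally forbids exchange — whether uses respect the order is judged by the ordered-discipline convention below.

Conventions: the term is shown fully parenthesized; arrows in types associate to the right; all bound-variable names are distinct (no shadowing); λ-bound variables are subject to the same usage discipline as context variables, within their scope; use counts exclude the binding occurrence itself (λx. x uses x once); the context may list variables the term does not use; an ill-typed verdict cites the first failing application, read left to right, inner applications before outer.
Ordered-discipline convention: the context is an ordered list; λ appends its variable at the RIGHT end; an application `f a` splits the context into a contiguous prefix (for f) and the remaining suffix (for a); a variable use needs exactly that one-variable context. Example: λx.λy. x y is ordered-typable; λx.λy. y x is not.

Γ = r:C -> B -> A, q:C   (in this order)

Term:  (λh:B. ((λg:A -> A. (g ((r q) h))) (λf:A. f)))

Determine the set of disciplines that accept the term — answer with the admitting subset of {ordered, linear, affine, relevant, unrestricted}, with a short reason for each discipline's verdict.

admitted by: linear, affine, relevant, unrestricted
use counts: r: 1; q: 1; h (bound): 1; g (bound): 1; f (bound): 1
uses in reading order: g, r, q, h, f
typing: the term checks, with type B -> A
ordered: ✗, needs exchange: uses follow g, r, q, h, f
linear: ✓, r, q, h, g, f: one use apiece
affine: ✓, no duplicate uses among r, q, h, g, f
relevant: ✓, r, q, h, g, f: all used, weakening unneeded
unrestricted: ✓, well-typed at B -> A; no restrictions here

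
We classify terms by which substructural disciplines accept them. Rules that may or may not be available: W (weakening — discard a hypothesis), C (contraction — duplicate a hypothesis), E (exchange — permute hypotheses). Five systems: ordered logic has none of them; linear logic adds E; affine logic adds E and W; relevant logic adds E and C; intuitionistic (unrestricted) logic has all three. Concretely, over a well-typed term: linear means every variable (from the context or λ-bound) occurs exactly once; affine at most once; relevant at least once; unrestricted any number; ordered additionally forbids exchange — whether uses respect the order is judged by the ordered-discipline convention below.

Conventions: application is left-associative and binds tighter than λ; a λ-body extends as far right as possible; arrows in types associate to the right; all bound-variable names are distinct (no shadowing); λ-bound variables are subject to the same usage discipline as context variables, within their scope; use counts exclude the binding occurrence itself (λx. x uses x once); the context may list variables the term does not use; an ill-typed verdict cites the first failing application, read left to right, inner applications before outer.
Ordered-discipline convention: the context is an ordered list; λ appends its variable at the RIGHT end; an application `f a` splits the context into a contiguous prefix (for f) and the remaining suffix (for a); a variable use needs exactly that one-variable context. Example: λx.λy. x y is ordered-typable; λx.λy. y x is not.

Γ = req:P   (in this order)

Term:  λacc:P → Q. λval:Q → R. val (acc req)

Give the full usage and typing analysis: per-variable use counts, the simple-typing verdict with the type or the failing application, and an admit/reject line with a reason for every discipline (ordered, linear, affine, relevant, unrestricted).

counts: req=1; acc (bound)=1; val (bound)=1
order of uses: val, acc, req
typing: ✓ — (P → Q) → (Q → R) → R
ordered: ✗ — no contiguous prefix/suffix split fits val, acc, req
linear: ✓ — single use per variable (req, acc, val)
affine: ✓ — req, acc, val: no repeats, contraction unneeded
relevant: ✓ — every one of req, acc, val appears
unrestricted: ✓ — type-checks ((P → Q) → (Q → R) → R) and nothing is barred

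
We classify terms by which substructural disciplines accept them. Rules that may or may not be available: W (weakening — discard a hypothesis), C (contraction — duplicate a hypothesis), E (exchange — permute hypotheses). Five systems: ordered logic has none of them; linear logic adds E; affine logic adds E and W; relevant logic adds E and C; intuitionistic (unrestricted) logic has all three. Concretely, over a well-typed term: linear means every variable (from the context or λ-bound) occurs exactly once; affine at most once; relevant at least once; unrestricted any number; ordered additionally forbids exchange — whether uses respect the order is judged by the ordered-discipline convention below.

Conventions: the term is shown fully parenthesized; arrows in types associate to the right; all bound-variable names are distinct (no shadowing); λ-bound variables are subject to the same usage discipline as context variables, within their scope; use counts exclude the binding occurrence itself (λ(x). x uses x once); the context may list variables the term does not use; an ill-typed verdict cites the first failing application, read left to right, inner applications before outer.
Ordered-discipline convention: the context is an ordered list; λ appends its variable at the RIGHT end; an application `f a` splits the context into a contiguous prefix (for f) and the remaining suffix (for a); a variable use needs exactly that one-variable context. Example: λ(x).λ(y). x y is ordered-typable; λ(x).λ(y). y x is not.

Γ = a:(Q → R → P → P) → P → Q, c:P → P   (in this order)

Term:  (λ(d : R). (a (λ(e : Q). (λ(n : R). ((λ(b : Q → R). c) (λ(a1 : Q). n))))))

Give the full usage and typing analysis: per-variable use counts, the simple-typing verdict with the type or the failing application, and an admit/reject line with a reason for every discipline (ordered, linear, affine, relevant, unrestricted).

use counts: a ×1, c ×1, d [bound] ×0, e [bound] ×0, n [bound] ×1, b [bound] ×0, a1 [bound] ×0
uses in reading order: a, c, n
typing: the term checks, with type R → P → Q
ordered: ✗, needs weakening: d, e, b, a1 unused
linear: ✗, needs weakening: d, e, b, a1 unused
affine: ✓, at most one use each (a, c, d, e, n, b, a1)
relevant: ✗, needs weakening: d, e, b, a1 unused
unrestricted: ✓, simply typable at R → P → Q; W, C, E all held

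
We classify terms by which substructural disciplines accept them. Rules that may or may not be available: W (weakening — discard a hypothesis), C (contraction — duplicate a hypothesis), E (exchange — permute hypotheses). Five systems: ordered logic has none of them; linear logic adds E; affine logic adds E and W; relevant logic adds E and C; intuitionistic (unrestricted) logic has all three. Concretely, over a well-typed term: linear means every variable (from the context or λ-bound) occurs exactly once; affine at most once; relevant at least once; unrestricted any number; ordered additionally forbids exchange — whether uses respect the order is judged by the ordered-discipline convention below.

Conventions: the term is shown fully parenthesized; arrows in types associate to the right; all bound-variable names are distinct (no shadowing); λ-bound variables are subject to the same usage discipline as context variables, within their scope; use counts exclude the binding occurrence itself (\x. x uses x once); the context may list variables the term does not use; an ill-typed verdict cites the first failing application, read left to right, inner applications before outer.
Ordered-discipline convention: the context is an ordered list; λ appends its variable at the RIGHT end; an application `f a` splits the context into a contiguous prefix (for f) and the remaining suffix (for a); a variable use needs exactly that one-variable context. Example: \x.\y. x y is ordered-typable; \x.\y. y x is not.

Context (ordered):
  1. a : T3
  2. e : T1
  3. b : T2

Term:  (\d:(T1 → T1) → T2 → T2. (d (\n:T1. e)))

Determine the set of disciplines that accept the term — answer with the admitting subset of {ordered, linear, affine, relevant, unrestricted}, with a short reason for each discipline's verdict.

admitted in: affine, unrestricted
variable uses: a: 0, e: 1, b: 0, d [bound]: 1, n [bound]: 0
left-to-right use order: d, e
typing: ✓ — ((T1 → T1) → T2 → T2) → T2 → T2
ordered: ✗ — needs weakening: a, b, n unused
linear: ✗ — needs weakening: a, b, n unused
affine: ✓ — none of a, e, b, d, n used more than once
relevant: ✗ — needs weakening: a, b, n unused
unrestricted: ✓ — well-typed at ((T1 → T1) → T2 → T2) → T2 → T2; no restrictions here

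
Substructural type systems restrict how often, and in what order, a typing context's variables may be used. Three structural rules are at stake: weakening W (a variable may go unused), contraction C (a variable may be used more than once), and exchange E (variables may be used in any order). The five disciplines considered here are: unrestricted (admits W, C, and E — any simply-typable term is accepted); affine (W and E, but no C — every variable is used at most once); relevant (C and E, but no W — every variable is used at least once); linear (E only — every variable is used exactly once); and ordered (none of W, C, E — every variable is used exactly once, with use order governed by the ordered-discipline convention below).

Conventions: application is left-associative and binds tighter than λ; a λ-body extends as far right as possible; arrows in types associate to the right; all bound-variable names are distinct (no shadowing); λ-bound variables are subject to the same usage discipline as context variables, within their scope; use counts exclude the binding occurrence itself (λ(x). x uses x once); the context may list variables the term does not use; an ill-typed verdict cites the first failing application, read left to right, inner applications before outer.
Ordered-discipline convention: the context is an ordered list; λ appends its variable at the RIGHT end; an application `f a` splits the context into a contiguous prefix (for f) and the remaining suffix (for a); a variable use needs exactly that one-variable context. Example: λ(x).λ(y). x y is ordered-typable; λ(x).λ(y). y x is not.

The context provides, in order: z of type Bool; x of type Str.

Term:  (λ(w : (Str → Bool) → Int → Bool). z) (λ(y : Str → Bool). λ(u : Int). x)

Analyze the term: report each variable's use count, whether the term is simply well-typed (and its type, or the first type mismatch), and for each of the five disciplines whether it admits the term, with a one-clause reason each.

use counts: z=1, x=1, w (bound)=0, y (bound)=0, u (bound)=0
left-to-right use order: z, x
typing: ill-typed: a function awaiting (Str → Bool) → Int → Bool gets (Str → Bool) → Int → Str
ordered: ✗ — the type mismatch rejects it
linear: ✗ — not simply typable
affine: ✗ — fails simple typing
relevant: ✗ — a type mismatch blocks all five
unrestricted: ✗ — the type mismatch rejects it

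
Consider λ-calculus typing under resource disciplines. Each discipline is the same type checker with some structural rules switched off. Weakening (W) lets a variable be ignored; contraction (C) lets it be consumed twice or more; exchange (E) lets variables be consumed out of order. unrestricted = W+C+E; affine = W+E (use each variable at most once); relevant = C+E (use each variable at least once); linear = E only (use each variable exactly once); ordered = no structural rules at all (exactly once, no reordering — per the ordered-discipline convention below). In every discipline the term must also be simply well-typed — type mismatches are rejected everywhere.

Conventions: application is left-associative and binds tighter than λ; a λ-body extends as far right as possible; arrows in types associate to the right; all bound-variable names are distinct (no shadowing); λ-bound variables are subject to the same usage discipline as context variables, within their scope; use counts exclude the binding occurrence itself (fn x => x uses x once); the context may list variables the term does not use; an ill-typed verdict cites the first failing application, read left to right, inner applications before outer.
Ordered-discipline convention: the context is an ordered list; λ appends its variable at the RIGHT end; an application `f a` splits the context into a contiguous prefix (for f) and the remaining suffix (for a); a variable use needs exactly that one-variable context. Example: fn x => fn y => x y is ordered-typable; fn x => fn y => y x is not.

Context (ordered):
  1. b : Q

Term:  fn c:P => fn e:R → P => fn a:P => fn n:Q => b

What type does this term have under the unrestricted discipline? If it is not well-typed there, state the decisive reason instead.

term : P → (R → P) → P → Q → Q
counts: b ×1; c (bound) ×0; e (bound) ×0; a (bound) ×0; n (bound) ×0
left-to-right use order: b
typing: ✓ — P → (R → P) → P → Q → Q
across the five disciplines: ordered ✗ · linear ✗ · affine ✓ · relevant ✗ · unrestricted ✓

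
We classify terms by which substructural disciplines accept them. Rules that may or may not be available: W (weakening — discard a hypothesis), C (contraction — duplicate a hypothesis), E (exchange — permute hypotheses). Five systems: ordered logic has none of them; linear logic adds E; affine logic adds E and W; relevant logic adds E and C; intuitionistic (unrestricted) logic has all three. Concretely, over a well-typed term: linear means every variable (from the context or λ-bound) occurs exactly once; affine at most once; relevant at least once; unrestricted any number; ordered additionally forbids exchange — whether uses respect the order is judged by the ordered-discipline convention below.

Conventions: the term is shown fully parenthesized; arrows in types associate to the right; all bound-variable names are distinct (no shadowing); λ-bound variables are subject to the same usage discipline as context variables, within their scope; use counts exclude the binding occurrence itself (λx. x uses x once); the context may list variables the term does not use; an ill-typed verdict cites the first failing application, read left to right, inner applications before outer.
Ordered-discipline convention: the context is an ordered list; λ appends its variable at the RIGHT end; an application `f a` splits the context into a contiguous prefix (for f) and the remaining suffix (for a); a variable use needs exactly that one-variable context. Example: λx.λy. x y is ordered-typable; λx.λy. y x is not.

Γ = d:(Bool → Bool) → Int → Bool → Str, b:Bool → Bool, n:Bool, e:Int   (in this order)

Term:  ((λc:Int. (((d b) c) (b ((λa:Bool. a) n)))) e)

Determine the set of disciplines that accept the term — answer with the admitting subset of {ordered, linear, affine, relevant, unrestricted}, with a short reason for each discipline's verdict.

admitted by: relevant, unrestricted
counts: d: 1×; b: 2×; n: 1×; e: 1×; c (bound): 1×; a (bound): 1×
uses in reading order: d, b, c, b, a, n, e
typing: well-typed at Str
ordered ✗ (repeated use of b ×2)
linear ✗ (repeated use of b ×2)
affine ✗ (repeated use of b ×2)
relevant ✓ (at least one use each (d, b, n, e, c, a))
unrestricted ✓ (typability at Str is all that's needed)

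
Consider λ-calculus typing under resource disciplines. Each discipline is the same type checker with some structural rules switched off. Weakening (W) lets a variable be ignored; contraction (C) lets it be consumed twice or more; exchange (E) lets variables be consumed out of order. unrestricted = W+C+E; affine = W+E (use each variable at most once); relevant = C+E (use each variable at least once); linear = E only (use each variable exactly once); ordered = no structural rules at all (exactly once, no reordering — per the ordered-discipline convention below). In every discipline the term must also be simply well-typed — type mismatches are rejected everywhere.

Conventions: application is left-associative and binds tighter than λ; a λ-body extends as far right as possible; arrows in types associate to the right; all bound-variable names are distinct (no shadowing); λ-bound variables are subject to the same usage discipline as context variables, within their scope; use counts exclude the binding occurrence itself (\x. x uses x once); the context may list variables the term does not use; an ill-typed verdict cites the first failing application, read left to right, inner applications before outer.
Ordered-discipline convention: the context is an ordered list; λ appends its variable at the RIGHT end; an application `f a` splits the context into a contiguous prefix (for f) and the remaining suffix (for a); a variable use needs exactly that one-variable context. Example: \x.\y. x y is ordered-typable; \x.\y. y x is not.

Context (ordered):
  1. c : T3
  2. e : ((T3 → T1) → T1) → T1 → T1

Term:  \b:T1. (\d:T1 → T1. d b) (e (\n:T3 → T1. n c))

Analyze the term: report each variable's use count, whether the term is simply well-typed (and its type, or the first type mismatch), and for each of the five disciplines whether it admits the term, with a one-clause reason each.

counts: c ×1, e ×1, b (bound) ×1, d (bound) ×1, n (bound) ×1
order of uses: d, b, e, n, c
typing: well-typed at T1 → T1
ordered ✗ (needs exchange: uses follow d, b, e, n, c)
linear ✓ (each of c, e, b, d, n used exactly once)
affine ✓ (none of c, e, b, d, n used more than once)
relevant ✓ (at least one use each (c, e, b, d, n))
unrestricted ✓ (simply typable at T1 → T1; W, C, E all held)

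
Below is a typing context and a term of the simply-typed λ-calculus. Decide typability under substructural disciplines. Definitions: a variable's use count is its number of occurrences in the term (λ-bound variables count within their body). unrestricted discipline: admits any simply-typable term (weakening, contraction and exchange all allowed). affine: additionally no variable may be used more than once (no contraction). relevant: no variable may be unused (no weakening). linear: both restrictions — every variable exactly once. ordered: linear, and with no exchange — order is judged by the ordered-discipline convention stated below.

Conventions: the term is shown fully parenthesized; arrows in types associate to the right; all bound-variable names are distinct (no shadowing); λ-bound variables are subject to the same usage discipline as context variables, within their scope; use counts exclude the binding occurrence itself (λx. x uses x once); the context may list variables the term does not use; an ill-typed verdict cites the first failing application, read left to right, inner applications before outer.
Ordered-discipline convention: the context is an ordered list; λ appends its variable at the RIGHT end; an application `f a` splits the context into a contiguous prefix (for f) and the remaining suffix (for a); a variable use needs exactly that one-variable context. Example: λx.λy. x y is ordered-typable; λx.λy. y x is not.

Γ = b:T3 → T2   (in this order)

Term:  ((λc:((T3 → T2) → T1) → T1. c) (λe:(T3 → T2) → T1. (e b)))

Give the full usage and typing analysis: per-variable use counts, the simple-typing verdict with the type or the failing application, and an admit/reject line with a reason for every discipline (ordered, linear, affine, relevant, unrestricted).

counts: b: 1×, c (λ-bound): 1×, e (λ-bound): 1×
order of uses: c, e, b
typing: well-typed — term : ((T3 → T2) → T1) → T1
ordered ✗ (use order c, e, b needs exchange)
linear ✓ (b, c, e: one use apiece)
affine ✓ (at most one use each (b, c, e))
relevant ✓ (at least one use each (b, c, e))
unrestricted ✓ (type-checks (((T3 → T2) → T1) → T1) and nothing is barred)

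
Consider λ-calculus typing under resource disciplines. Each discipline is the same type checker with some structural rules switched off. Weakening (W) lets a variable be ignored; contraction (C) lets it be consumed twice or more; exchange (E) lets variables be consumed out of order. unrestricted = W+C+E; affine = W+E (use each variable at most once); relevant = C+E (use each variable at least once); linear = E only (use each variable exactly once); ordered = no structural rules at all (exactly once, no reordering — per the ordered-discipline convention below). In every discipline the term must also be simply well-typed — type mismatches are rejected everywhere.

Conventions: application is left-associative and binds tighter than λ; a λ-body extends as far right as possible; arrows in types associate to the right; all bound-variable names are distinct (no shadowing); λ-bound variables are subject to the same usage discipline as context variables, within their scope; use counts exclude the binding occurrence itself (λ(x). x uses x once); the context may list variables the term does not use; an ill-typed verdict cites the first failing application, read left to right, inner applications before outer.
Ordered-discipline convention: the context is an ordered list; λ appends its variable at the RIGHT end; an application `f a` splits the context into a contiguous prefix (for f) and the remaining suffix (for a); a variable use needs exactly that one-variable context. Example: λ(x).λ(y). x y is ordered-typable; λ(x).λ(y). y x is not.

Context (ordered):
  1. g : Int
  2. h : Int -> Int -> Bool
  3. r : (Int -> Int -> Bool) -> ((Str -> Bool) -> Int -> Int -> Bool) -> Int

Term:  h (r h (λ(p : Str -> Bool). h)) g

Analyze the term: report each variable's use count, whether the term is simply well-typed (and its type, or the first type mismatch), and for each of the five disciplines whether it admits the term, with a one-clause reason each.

use counts: g: 1; h: 3; r: 1; p (bound): 0
use order (left to right): h, r, h, h, g
typing: the term checks, with type Bool
ordered: ✗, needs contraction — h ×3; needs weakening: p unused
linear: ✗, needs contraction — h ×3; needs weakening: p unused
affine: ✗, needs contraction — h ×3
relevant: ✗, needs weakening: p unused
unrestricted: ✓, type-checks (Bool) and nothing is barred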